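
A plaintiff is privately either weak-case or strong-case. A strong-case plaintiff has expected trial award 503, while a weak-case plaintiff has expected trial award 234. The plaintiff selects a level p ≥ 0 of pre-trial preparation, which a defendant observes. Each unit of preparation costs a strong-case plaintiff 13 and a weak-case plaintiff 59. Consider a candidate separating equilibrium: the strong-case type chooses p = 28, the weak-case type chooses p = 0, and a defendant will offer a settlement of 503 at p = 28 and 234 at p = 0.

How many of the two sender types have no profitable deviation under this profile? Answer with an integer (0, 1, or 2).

Weak-case type: stay at 0 → 234; mimic → 503 − 59 × 28 = -1149. IC holds (234 ≥ -1149).
Strong-case type: signal → 503 − 13 × 28 = 139; deviate to 0 → 234. IC fails (139 < 234).
1 of 2 constraints hold, so this profile is not an equilibrium.

1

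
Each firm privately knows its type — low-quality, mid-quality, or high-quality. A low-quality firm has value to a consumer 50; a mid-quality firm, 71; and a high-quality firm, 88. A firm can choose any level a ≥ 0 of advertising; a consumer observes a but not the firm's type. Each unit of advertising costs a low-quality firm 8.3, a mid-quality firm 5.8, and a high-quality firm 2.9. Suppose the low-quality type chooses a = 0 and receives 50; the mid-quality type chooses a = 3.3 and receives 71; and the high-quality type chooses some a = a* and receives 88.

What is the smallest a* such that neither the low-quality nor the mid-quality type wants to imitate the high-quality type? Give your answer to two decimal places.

Mid-quality type (on-path payoff 71 − 5.8×3.3 = 51.86) won't mimic when 51.86 ≥ 88 − 5.8·a*, i.e. a* ≥ 6.23.
Low-quality type (on-path payoff 50) won't mimic when 50 ≥ 88 − 8.3·a*, i.e. a* ≥ 4.58.
Both must hold, so a* = max(4.58, 6.23) = 6.23. The mid-quality type's constraint binds.

6.23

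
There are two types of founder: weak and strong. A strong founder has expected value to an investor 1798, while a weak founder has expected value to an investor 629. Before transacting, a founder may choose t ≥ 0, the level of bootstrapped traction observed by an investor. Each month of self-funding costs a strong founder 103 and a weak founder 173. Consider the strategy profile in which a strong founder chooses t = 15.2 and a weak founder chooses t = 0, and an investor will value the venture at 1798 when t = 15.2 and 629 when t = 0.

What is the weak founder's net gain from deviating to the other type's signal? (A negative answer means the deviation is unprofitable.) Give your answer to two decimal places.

Playing t = 0 the weak founder receives 629.
Deviating to t = 15.2 brings payment 1798 at cost 173 × 15.2 = 2629.6, netting -831.6.
Gain from deviating: -831.6 − 629 = -1460.60.
The gain is negative, so the weak type's incentive-compatibility constraint is satisfied.

-1460.60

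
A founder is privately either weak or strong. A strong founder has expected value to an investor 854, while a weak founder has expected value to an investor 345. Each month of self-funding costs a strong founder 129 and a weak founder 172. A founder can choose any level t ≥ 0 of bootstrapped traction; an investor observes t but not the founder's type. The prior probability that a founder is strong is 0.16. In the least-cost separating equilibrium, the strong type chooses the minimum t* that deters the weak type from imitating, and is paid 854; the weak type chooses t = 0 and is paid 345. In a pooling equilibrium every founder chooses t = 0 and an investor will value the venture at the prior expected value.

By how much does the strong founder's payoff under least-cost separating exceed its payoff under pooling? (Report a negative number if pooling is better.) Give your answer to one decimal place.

45.8

Least-cost separating signal: t* solves 345 = 854 − 172·t*, so t* = (854 − 345)/172 ≈ 2.9593.
Strong type's separating payoff: 854 − 129 × t* = 854 − 129 × (854 − 345)/172 = 854 − 65661/172 = 472.25.
Pooling payoff: 0.16 × 854 + 0.84 × 345 = 426.44.
Difference: 472.25 − 426.44 = 45.81, i.e. 45.8 to one decimal place.
The strong type prefers to separate.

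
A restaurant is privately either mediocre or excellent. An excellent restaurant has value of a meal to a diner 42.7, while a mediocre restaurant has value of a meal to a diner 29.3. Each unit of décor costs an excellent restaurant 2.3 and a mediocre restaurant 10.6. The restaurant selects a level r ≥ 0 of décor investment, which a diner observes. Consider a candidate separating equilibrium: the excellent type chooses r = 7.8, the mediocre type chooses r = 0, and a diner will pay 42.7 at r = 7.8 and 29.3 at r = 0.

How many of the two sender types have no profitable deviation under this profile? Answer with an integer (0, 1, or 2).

1

Mediocre type: stay at 0 → 29.3; mimic → 42.7 − 10.6 × 7.8 = -39.98. IC holds (29.3 ≥ -39.98).
Excellent type: signal → 42.7 − 2.3 × 7.8 = 24.76; deviate to 0 → 29.3. IC fails (24.76 < 29.3).
1 of 2 constraints hold, so this profile is not an equilibrium.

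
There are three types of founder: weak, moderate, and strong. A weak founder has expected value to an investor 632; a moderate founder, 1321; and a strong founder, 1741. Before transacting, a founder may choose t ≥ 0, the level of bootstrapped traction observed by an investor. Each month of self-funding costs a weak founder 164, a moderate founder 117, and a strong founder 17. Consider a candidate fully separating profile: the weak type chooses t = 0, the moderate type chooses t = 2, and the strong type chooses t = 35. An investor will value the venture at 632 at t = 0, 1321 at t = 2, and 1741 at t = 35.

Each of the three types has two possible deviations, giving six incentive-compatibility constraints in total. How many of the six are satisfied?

4

Moderate (own payoff 1321 − 117×2 = 1087): to t=0 gives 632 → no gain ✓; to t=35 gives 1741 − 117×35 = -2354 → no gain ✓.
Strong (own payoff 1741 − 17×35 = 1146): to t=0 gives 632 → no gain ✓; to t=2 gives 1321 − 17×2 = 1287 → profitable ✗.
Weak (own payoff 632): to t=2 gives 1321 − 164×2 = 993 → profitable ✗; to t=35 gives 1741 − 164×35 = -3999 → no gain ✓.
4 of the 6 constraints hold; not an equilibrium.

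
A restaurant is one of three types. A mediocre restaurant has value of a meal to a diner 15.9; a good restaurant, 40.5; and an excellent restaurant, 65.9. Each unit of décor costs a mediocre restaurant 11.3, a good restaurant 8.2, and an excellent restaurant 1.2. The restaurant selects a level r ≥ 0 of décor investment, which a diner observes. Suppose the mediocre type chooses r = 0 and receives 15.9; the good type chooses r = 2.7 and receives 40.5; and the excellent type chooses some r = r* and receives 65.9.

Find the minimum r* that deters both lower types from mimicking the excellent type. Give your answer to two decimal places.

5.80

Good type (on-path payoff 40.5 − 8.2×2.7 = 18.36) won't mimic when 18.36 ≥ 65.9 − 8.2·r*, i.e. r* ≥ 5.80.
Mediocre type (on-path payoff 15.9) won't mimic when 15.9 ≥ 65.9 − 11.3·r*, i.e. r* ≥ 4.42.
Both must hold, so r* = max(4.42, 5.80) = 5.80. The good type's constraint binds.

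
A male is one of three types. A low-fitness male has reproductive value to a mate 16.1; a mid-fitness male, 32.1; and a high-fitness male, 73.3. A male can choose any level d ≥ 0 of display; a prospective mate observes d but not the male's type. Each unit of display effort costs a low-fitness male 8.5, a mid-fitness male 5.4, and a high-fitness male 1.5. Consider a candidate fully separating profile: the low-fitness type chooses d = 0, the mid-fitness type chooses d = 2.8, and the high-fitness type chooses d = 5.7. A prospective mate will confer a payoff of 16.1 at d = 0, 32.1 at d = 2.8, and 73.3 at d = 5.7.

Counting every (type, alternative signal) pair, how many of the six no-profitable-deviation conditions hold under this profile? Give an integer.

4

High-fitness (own payoff 73.3 − 1.5×5.7 = 64.75): to d=0 gives 16.1 → no gain ✓; to d=2.8 gives 32.1 − 1.5×2.8 = 27.9 → no gain ✓.
Mid-fitness (own payoff 32.1 − 5.4×2.8 = 16.98): to d=0 gives 16.1 → no gain ✓; to d=5.7 gives 73.3 − 5.4×5.7 = 42.52 → profitable ✗.
Low-fitness (own payoff 16.1): to d=2.8 gives 32.1 − 8.5×2.8 = 8.3 → no gain ✓; to d=5.7 gives 73.3 − 8.5×5.7 = 24.85 → profitable ✗.
4 of the 6 constraints hold; not an equilibrium.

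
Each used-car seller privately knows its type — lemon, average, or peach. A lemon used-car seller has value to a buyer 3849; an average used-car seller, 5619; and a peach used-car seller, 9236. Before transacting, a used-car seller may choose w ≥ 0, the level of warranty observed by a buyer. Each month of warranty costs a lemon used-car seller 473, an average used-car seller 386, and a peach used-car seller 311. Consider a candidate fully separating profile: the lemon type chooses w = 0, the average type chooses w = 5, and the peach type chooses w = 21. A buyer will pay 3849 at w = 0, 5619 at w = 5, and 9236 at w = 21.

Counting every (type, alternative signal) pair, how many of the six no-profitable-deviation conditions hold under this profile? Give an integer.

Peach (own payoff 9236 − 311×21 = 2705): to w=0 gives 3849 → profitable ✗; to w=5 gives 5619 − 311×5 = 4064 → profitable ✗.
Average (own payoff 5619 − 386×5 = 3689): to w=0 gives 3849 → profitable ✗; to w=21 gives 9236 − 386×21 = 1130 → no gain ✓.
Lemon (own payoff 3849): to w=5 gives 5619 − 473×5 = 3254 → no gain ✓; to w=21 gives 9236 − 473×21 = -697 → no gain ✓.
3 of the 6 constraints hold; not an equilibrium.

3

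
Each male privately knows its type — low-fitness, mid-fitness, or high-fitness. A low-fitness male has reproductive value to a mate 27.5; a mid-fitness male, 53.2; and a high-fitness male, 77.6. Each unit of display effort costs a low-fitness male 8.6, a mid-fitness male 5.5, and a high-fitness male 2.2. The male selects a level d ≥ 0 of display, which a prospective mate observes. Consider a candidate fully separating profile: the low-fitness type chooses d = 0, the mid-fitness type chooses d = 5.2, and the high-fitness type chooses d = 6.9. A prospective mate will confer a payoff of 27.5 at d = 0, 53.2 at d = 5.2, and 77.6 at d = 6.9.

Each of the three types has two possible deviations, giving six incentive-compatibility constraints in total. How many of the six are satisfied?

Low-fitness (own payoff 27.5): to d=5.2 gives 53.2 − 8.6×5.2 = 8.48 → no gain ✓; to d=6.9 gives 77.6 − 8.6×6.9 = 18.26 → no gain ✓.
Mid-fitness (own payoff 53.2 − 5.5×5.2 = 24.6): to d=0 gives 27.5 → profitable ✗; to d=6.9 gives 77.6 − 5.5×6.9 = 39.65 → profitable ✗.
High-fitness (own payoff 77.6 − 2.2×6.9 = 62.42): to d=0 gives 27.5 → no gain ✓; to d=5.2 gives 53.2 − 2.2×5.2 = 41.76 → no gain ✓.
4 of the 6 constraints hold; not an equilibrium.

4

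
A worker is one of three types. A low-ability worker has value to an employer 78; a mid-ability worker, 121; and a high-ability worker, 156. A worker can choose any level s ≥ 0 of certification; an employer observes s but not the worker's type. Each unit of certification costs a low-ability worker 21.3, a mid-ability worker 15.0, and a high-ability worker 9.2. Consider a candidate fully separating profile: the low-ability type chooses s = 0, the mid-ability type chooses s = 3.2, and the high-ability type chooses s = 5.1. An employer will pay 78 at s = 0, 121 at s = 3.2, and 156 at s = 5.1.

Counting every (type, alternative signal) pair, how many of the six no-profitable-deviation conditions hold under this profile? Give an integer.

Low-ability (own payoff 78): to s=3.2 gives 121 − 21.3×3.2 = 52.84 → no gain ✓; to s=5.1 gives 156 − 21.3×5.1 = 47.37 → no gain ✓.
Mid-ability (own payoff 121 − 15.0×3.2 = 73): to s=0 gives 78 → profitable ✗; to s=5.1 gives 156 − 15.0×5.1 = 79.5 → profitable ✗.
High-ability (own payoff 156 − 9.2×5.1 = 109.08): to s=0 gives 78 → no gain ✓; to s=3.2 gives 121 − 9.2×3.2 = 91.56 → no gain ✓.
4 of the 6 constraints hold; not an equilibrium.

4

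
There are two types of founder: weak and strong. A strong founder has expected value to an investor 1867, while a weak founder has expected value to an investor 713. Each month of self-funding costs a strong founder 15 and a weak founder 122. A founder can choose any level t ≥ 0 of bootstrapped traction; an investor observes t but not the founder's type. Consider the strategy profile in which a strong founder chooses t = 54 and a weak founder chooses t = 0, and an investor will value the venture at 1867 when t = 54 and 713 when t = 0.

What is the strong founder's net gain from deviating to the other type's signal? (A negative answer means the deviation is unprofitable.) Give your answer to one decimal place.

-344.0

Playing t = 54 the strong founder receives 1867 − 15 × 54 = 1057.
Deviating to t = 0 yields 713 instead.
Gain from deviating: 713 − 1057 = -344.0.
The gain is negative, so the strong type's incentive-compatibility constraint is satisfied.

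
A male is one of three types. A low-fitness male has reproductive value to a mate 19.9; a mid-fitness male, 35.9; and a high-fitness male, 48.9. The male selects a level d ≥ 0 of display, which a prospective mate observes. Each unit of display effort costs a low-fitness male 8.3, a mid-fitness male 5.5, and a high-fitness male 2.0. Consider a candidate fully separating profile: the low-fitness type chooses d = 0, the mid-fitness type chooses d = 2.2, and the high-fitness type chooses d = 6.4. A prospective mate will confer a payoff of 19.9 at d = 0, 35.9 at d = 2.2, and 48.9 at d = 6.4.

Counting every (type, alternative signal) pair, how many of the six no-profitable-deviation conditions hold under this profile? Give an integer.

Mid-fitness (own payoff 35.9 − 5.5×2.2 = 23.8): to d=0 gives 19.9 → no gain ✓; to d=6.4 gives 48.9 − 5.5×6.4 = 13.7 → no gain ✓.
Low-fitness (own payoff 19.9): to d=2.2 gives 35.9 − 8.3×2.2 = 17.64 → no gain ✓; to d=6.4 gives 48.9 − 8.3×6.4 = -4.22 → no gain ✓.
High-fitness (own payoff 48.9 − 2.0×6.4 = 36.1): to d=0 gives 19.9 → no gain ✓; to d=2.2 gives 35.9 − 2.0×2.2 = 31.5 → no gain ✓.
6 of the 6 constraints hold; this profile is a separating equilibrium.

6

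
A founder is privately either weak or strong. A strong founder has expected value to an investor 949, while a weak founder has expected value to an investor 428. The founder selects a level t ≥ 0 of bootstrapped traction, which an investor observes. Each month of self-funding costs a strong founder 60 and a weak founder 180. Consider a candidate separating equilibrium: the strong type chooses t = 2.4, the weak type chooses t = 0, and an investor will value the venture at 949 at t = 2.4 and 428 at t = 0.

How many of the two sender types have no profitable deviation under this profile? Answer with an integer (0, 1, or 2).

Strong type: signal → 949 − 60 × 2.4 = 805; deviate to 0 → 428. IC holds (805 ≥ 428).
Weak type: stay at 0 → 428; mimic → 949 − 180 × 2.4 = 517. IC fails (428 < 517).
1 of 2 constraints hold, so this profile is not an equilibrium.

1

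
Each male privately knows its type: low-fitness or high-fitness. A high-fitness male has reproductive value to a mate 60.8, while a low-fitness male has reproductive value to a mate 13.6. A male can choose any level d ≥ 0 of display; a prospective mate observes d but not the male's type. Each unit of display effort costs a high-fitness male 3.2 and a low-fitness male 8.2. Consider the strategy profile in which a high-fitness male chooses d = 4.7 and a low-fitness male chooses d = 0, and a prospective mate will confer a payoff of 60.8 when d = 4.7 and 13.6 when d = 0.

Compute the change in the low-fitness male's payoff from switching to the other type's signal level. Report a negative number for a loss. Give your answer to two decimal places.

8.66

Playing d = 0 the low-fitness male receives 13.6.
Deviating to d = 4.7 brings payment 60.8 at cost 8.2 × 4.7 = 38.54, netting 22.26.
Gain from deviating: 22.26 − 13.6 = 8.66.
The gain is positive, so the low-fitness type's incentive-compatibility constraint is violated — this profile is not a separating equilibrium.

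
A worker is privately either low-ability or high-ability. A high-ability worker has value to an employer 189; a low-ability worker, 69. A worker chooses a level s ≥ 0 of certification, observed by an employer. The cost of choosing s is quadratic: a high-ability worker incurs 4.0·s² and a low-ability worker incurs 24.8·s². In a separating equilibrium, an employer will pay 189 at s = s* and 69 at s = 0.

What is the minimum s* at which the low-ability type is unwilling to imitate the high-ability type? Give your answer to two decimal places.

2.20

The low-ability type at s = 0 receives 69; imitating at s* yields 189 − 24.8·s*².
Indifference: 69 = 189 − 24.8·s*², so s*² = (189 − 69) / 24.8 ≈ 4.8387.
s* = √4.8387 ≈ 2.20.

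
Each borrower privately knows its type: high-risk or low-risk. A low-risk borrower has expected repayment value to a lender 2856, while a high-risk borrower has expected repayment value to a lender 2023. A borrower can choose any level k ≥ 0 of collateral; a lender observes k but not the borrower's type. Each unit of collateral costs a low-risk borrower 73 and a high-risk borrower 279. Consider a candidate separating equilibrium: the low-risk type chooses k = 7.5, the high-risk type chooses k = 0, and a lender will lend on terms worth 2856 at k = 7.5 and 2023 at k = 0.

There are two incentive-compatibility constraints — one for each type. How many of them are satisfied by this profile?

Low-risk type: signal → 2856 − 73 × 7.5 = 2308.5; deviate to 0 → 2023. IC holds (2308.5 ≥ 2023).
High-risk type: stay at 0 → 2023; mimic → 2856 − 279 × 7.5 = 763.5. IC holds (2023 ≥ 763.5).
2 of 2 constraints hold, so this is a separating equilibrium.

2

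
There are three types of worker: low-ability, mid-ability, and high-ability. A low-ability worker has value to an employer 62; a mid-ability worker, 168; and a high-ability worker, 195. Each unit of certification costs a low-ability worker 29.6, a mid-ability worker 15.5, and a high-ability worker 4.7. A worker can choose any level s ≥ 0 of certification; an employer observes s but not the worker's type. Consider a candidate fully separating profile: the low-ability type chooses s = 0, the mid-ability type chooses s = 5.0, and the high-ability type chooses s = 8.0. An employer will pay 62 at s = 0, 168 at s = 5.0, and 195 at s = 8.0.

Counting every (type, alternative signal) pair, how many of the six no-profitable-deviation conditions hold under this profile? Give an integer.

6

Mid-ability (own payoff 168 − 15.5×5.0 = 90.5): to s=0 gives 62 → no gain ✓; to s=8.0 gives 195 − 15.5×8.0 = 71 → no gain ✓.
High-ability (own payoff 195 − 4.7×8.0 = 157.4): to s=0 gives 62 → no gain ✓; to s=5.0 gives 168 − 4.7×5.0 = 144.5 → no gain ✓.
Low-ability (own payoff 62): to s=5.0 gives 168 − 29.6×5.0 = 20 → no gain ✓; to s=8.0 gives 195 − 29.6×8.0 = -41.8 → no gain ✓.
6 of the 6 constraints hold; this profile is a separating equilibrium.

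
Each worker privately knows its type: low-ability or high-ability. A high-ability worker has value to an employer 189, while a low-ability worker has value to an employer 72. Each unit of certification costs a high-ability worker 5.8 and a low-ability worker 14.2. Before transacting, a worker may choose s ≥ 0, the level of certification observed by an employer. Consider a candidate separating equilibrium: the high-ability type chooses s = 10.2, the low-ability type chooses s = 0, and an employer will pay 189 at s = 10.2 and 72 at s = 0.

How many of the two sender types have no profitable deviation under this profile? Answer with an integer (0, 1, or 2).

2

Low-ability type: stay at 0 → 72; mimic → 189 − 14.2 × 10.2 = 44.16. IC holds (72 ≥ 44.16).
High-ability type: signal → 189 − 5.8 × 10.2 = 129.84; deviate to 0 → 72. IC holds (129.84 ≥ 72).
2 of 2 constraints hold, so this is a separating equilibrium.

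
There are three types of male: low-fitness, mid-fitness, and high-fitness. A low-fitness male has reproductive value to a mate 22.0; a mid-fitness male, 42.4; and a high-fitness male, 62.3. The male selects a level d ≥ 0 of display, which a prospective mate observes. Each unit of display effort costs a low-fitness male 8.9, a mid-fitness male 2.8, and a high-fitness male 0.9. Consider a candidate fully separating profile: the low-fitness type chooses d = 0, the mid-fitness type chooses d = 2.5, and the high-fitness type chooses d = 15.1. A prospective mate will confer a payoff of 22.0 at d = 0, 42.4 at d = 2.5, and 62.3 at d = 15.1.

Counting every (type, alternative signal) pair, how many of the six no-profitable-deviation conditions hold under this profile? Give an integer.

High-fitness (own payoff 62.3 − 0.9×15.1 = 48.71): to d=0 gives 22.0 → no gain ✓; to d=2.5 gives 42.4 − 0.9×2.5 = 40.15 → no gain ✓.
Low-fitness (own payoff 22.0): to d=2.5 gives 42.4 − 8.9×2.5 = 20.15 → no gain ✓; to d=15.1 gives 62.3 − 8.9×15.1 = -72.09 → no gain ✓.
Mid-fitness (own payoff 42.4 − 2.8×2.5 = 35.4): to d=0 gives 22.0 → no gain ✓; to d=15.1 gives 62.3 − 2.8×15.1 = 20.02 → no gain ✓.
6 of the 6 constraints hold; this profile is a separating equilibrium.

6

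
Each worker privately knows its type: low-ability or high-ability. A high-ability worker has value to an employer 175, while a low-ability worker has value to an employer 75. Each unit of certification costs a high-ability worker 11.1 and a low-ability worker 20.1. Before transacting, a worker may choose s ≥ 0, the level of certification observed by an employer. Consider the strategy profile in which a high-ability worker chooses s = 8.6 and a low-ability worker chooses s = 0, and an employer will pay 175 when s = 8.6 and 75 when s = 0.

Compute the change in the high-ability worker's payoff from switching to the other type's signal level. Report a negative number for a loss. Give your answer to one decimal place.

Playing s = 8.6 the high-ability worker receives 175 − 11.1 × 8.6 = 79.54.
Deviating to s = 0 yields 75 instead.
Gain from deviating: 75 − 79.54 = -4.54, i.e. -4.5 to one decimal place.
The gain is negative, so the high-ability type's incentive-compatibility constraint is satisfied.

-4.5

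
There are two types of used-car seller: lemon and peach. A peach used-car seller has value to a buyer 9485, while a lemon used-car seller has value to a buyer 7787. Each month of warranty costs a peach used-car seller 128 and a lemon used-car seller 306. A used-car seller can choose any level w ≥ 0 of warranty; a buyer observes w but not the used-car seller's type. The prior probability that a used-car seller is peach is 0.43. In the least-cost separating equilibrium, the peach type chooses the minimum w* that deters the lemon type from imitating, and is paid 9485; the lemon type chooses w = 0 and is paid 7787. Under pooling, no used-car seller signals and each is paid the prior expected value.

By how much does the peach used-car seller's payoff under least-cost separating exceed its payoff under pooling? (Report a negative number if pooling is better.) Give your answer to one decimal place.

Least-cost separating signal: w* solves 7787 = 9485 − 306·w*, so w* = (9485 − 7787)/306 ≈ 5.5490.
Peach type's separating payoff: 9485 − 128 × w* = 9485 − 128 × (9485 − 7787)/306 = 9485 − 217344/306 ≈ 8774.725.
Pooling payoff: 0.43 × 9485 + 0.57 × 7787 = 8517.14.
Difference: 8774.725 − 8517.14 = 257.585, i.e. 257.6 to one decimal place.
The peach type prefers to separate.

257.6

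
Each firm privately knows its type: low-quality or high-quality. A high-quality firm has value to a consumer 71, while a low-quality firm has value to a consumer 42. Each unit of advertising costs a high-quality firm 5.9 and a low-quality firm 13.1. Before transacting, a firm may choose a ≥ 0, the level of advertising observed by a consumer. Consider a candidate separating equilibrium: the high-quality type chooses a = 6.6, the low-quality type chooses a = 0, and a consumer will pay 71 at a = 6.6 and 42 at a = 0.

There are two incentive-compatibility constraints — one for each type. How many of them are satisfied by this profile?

1

Low-quality type: stay at 0 → 42; mimic → 71 − 13.1 × 6.6 = -15.46. IC holds (42 ≥ -15.46).
High-quality type: signal → 71 − 5.9 × 6.6 = 32.06; deviate to 0 → 42. IC fails (32.06 < 42).
1 of 2 constraints hold, so this profile is not an equilibrium.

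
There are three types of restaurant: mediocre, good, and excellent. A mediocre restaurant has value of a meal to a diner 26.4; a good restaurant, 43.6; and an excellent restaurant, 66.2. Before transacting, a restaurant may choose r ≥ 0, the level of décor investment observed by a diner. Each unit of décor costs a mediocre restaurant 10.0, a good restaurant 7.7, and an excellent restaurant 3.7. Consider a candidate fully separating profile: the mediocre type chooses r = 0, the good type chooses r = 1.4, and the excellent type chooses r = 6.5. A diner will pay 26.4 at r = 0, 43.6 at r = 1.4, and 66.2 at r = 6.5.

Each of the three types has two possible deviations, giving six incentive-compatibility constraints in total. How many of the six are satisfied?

5

Excellent (own payoff 66.2 − 3.7×6.5 = 42.15): to r=0 gives 26.4 → no gain ✓; to r=1.4 gives 43.6 − 3.7×1.4 = 38.42 → no gain ✓.
Good (own payoff 43.6 − 7.7×1.4 = 32.82): to r=0 gives 26.4 → no gain ✓; to r=6.5 gives 66.2 − 7.7×6.5 = 16.15 → no gain ✓.
Mediocre (own payoff 26.4): to r=1.4 gives 43.6 − 10.0×1.4 = 29.6 → profitable ✗; to r=6.5 gives 66.2 − 10.0×6.5 = 1.2 → no gain ✓.
5 of the 6 constraints hold; not an equilibrium.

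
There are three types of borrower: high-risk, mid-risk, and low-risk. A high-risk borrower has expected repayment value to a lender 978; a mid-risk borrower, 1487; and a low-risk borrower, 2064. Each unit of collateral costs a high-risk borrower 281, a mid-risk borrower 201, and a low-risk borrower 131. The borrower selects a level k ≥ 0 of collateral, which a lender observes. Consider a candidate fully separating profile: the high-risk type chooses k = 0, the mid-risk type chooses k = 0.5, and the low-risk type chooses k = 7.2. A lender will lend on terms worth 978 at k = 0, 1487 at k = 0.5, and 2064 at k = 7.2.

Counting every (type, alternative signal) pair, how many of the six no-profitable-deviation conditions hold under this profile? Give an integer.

4

Mid-risk (own payoff 1487 − 201×0.5 = 1386.5): to k=0 gives 978 → no gain ✓; to k=7.2 gives 2064 − 201×7.2 = 616.8 → no gain ✓.
High-risk (own payoff 978): to k=0.5 gives 1487 − 281×0.5 = 1346.5 → profitable ✗; to k=7.2 gives 2064 − 281×7.2 = 40.8 → no gain ✓.
Low-risk (own payoff 2064 − 131×7.2 = 1120.8): to k=0 gives 978 → no gain ✓; to k=0.5 gives 1487 − 131×0.5 = 1421.5 → profitable ✗.
4 of the 6 constraints hold; not an equilibrium.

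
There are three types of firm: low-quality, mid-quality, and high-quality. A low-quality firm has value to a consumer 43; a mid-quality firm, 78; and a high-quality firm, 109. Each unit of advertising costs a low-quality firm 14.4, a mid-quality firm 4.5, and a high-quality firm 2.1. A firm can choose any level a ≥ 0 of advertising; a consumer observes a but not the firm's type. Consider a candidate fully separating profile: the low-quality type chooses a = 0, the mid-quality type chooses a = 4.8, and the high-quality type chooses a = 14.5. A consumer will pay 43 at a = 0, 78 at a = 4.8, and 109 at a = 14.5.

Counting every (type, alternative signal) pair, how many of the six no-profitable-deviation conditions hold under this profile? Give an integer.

Low-quality (own payoff 43): to a=4.8 gives 78 − 14.4×4.8 = 8.88 → no gain ✓; to a=14.5 gives 109 − 14.4×14.5 = -99.8 → no gain ✓.
Mid-quality (own payoff 78 − 4.5×4.8 = 56.4): to a=0 gives 43 → no gain ✓; to a=14.5 gives 109 − 4.5×14.5 = 43.75 → no gain ✓.
High-quality (own payoff 109 − 2.1×14.5 = 78.55): to a=0 gives 43 → no gain ✓; to a=4.8 gives 78 − 2.1×4.8 = 67.92 → no gain ✓.
6 of the 6 constraints hold; this profile is a separating equilibrium.

6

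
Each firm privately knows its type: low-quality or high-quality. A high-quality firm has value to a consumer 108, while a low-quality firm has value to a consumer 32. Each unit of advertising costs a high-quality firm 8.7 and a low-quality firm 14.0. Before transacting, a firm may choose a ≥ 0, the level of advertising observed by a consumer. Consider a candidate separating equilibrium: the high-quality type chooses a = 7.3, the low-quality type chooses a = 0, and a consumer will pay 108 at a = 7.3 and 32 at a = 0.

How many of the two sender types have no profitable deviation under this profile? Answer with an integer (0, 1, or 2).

2

High-quality type: signal → 108 − 8.7 × 7.3 = 44.49; deviate to 0 → 32. IC holds (44.49 ≥ 32).
Low-quality type: stay at 0 → 32; mimic → 108 − 14.0 × 7.3 = 5.8. IC holds (32 ≥ 5.8).
2 of 2 constraints hold, so this is a separating equilibrium.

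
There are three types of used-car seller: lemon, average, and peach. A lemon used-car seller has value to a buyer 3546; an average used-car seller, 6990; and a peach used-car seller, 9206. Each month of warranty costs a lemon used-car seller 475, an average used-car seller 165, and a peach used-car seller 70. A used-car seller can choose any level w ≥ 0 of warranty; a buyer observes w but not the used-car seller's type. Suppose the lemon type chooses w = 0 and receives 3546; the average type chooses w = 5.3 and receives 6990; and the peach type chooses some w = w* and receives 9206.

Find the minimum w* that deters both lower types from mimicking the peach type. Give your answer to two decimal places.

18.73

Average type (on-path payoff 6990 − 165×5.3 = 6115.5) won't mimic when 6115.5 ≥ 9206 − 165·w*, i.e. w* ≥ 18.73.
Lemon type (on-path payoff 3546) won't mimic when 3546 ≥ 9206 − 475·w*, i.e. w* ≥ 11.92.
Both must hold, so w* = max(11.92, 18.73) = 18.73. The average type's constraint binds.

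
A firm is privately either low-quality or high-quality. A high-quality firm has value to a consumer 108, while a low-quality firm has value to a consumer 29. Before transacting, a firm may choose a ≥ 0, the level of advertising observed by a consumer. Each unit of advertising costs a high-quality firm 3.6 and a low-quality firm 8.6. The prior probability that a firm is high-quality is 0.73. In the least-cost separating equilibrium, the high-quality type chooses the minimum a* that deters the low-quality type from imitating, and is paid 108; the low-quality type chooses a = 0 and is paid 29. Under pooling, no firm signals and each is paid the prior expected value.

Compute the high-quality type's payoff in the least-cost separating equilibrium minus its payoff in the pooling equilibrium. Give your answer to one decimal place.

Least-cost separating signal: a* solves 29 = 108 − 8.6·a*, so a* = (108 − 29)/8.6 ≈ 9.1860.
High-quality type's separating payoff: 108 − 3.6 × a* = 108 − 3.6 × (108 − 29)/8.6 = 108 − 284.4/8.6 ≈ 74.930.
Pooling payoff: 0.73 × 108 + 0.27 × 29 = 86.67.
Difference: 74.930 − 86.67 = -11.74, i.e. -11.7 to one decimal place.
The high-quality type would prefer the pooling outcome.

-11.7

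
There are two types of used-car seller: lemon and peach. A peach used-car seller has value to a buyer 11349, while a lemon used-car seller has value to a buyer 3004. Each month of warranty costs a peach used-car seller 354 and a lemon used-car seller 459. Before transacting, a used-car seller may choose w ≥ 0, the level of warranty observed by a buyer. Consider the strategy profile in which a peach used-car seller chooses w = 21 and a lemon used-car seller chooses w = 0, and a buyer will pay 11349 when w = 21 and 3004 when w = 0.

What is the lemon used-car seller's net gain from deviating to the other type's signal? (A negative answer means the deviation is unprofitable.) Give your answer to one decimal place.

Playing w = 0 the lemon used-car seller receives 3004.
Deviating to w = 21 brings payment 11349 at cost 459 × 21 = 9639, netting 1710.
Gain from deviating: 1710 − 3004 = -1294.0.
The gain is negative, so the lemon type's incentive-compatibility constraint is satisfied.

-1294.0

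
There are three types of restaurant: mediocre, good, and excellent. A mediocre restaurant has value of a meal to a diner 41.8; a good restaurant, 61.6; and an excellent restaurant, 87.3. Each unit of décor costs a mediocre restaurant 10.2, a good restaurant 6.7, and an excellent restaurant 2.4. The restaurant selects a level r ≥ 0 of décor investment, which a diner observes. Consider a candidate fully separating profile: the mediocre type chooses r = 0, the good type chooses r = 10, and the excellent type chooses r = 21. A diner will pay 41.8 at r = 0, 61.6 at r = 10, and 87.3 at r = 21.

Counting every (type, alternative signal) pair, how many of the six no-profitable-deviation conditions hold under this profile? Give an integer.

Good (own payoff 61.6 − 6.7×10 = -5.4): to r=0 gives 41.8 → profitable ✗; to r=21 gives 87.3 − 6.7×21 = -53.4 → no gain ✓.
Mediocre (own payoff 41.8): to r=10 gives 61.6 − 10.2×10 = -40.4 → no gain ✓; to r=21 gives 87.3 − 10.2×21 = -126.9 → no gain ✓.
Excellent (own payoff 87.3 − 2.4×21 = 36.9): to r=0 gives 41.8 → profitable ✗; to r=10 gives 61.6 − 2.4×10 = 37.6 → profitable ✗.
3 of the 6 constraints hold; not an equilibrium.

3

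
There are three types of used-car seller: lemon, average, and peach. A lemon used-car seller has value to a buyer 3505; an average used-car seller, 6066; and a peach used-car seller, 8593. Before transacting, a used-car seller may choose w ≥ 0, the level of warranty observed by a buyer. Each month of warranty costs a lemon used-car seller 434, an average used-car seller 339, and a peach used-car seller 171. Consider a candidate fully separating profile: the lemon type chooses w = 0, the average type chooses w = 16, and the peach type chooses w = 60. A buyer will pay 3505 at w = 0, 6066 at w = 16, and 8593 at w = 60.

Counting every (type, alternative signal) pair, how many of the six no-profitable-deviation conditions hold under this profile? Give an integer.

3

Lemon (own payoff 3505): to w=16 gives 6066 − 434×16 = -878 → no gain ✓; to w=60 gives 8593 − 434×60 = -17447 → no gain ✓.
Peach (own payoff 8593 − 171×60 = -1667): to w=0 gives 3505 → profitable ✗; to w=16 gives 6066 − 171×16 = 3330 → profitable ✗.
Average (own payoff 6066 − 339×16 = 642): to w=0 gives 3505 → profitable ✗; to w=60 gives 8593 − 339×60 = -11747 → no gain ✓.
3 of the 6 constraints hold; not an equilibrium.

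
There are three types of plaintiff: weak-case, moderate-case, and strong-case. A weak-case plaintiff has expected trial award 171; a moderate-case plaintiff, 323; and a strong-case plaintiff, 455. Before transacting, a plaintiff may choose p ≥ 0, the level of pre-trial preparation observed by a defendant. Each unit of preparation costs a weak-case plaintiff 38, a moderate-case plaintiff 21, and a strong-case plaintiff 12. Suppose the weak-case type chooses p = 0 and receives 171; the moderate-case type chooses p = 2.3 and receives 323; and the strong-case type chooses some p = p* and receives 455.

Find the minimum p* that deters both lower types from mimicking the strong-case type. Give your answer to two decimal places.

Moderate-case type (on-path payoff 323 − 21×2.3 = 274.7) won't mimic when 274.7 ≥ 455 − 21·p*, i.e. p* ≥ 8.59.
Weak-case type (on-path payoff 171) won't mimic when 171 ≥ 455 − 38·p*, i.e. p* ≥ 7.47.
Both must hold, so p* = max(7.47, 8.59) = 8.59. The moderate-case type's constraint binds.

8.59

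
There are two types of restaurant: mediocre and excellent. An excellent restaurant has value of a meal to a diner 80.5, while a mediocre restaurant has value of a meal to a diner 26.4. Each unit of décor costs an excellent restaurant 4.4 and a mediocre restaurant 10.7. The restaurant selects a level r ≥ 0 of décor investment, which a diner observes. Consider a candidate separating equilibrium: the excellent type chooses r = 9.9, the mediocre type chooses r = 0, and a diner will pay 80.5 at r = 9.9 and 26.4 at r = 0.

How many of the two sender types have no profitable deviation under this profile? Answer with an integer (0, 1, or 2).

2

Excellent type: signal → 80.5 − 4.4 × 9.9 = 36.94; deviate to 0 → 26.4. IC holds (36.94 ≥ 26.4).
Mediocre type: stay at 0 → 26.4; mimic → 80.5 − 10.7 × 9.9 = -25.43. IC holds (26.4 ≥ -25.43).
2 of 2 constraints hold, so this is a separating equilibrium.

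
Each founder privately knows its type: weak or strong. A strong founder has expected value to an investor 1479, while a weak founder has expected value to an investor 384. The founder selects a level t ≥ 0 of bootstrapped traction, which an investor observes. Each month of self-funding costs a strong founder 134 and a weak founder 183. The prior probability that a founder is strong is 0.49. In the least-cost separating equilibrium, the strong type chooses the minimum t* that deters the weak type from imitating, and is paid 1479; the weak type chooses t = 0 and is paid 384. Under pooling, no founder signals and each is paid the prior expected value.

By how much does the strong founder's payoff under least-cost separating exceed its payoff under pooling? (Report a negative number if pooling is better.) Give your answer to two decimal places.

-243.35

Least-cost separating signal: t* solves 384 = 1479 − 183·t*, so t* = (1479 − 384)/183 ≈ 5.9836.
Strong type's separating payoff: 1479 − 134 × t* = 1479 − 134 × (1479 − 384)/183 = 1479 − 146730/183 ≈ 677.1967.
Pooling payoff: 0.49 × 1479 + 0.51 × 384 = 920.55.
Difference: 677.1967 − 920.55 = -243.3533, i.e. -243.35 to two decimal places.
The strong type would prefer the pooling outcome.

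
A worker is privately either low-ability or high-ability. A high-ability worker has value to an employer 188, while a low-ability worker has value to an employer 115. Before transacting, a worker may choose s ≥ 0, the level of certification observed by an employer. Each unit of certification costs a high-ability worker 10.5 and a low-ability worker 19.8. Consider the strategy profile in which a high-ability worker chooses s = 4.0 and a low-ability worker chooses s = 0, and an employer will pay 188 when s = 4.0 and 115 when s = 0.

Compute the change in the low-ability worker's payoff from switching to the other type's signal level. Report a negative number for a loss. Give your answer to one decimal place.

-6.2

Playing s = 0 the low-ability worker receives 115.
Deviating to s = 4.0 brings payment 188 at cost 19.8 × 4.0 = 79.2, netting 108.8.
Gain from deviating: 108.8 − 115 = -6.2.
The gain is negative, so the low-ability type's incentive-compatibility constraint is satisfied.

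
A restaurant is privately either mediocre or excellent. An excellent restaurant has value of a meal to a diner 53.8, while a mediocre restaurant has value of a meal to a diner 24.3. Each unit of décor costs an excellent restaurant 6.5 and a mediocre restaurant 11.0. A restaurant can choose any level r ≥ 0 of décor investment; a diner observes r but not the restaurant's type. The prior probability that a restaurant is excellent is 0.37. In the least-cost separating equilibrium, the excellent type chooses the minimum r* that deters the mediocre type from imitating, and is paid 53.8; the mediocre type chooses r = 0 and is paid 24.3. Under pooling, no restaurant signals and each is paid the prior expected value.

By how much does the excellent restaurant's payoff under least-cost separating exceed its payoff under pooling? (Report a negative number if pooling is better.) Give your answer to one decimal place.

Least-cost separating signal: r* solves 24.3 = 53.8 − 11.0·r*, so r* = (53.8 − 24.3)/11.0 ≈ 2.6818.
Excellent type's separating payoff: 53.8 − 6.5 × r* = 53.8 − 6.5 × (53.8 − 24.3)/11.0 = 53.8 − 191.75/11.0 ≈ 36.368.
Pooling payoff: 0.37 × 53.8 + 0.63 × 24.3 = 35.215.
Difference: 36.368 − 35.215 = 1.153, i.e. 1.2 to one decimal place.
The excellent type prefers to separate.

1.2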